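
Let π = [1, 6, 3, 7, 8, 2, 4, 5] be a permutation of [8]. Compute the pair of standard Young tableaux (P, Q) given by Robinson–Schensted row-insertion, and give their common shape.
P = [1, 2, 4, 5] / [3, 7, 8] / [6];  Q = [1, 2, 4, 5] / [3, 7, 8] / [6];  common shape = (4, 3, 1)

Row-insert the values π_1, π_2, … into P one at a time, bumping the leftmost entry strictly greater than the inserted value down to the next row. The recording tableau Q records, in position (i, j), the step at which that cell was added to P.
  Insert 1 (step 1): P = [1];  Q = [1]
  Insert 6 (step 2): P = [1, 6];  Q = [1, 2]
  Insert 3 (step 3): P = [1, 3] / [6];  Q = [1, 2] / [3]
  Insert 7 (step 4): P = [1, 3, 7] / [6];  Q = [1, 2, 4] / [3]
  Insert 8 (step 5): P = [1, 3, 7, 8] / [6];  Q = [1, 2, 4, 5] / [3]
  Insert 2 (step 6): P = [1, 2, 7, 8] / [3] / [6];  Q = [1, 2, 4, 5] / [3] / [6]
  Insert 4 (step 7): P = [1, 2, 4, 8] / [3, 7] / [6];  Q = [1, 2, 4, 5] / [3, 7] / [6]
  Insert 5 (step 8): P = [1, 2, 4, 5] / [3, 7, 8] / [6];  Q = [1, 2, 4, 5] / [3, 7, 8] / [6]
Final shape: (4, 3, 1).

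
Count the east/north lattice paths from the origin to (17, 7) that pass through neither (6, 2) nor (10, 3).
Number of paths = 175620

Inclusion–exclusion. Total paths: C(24, 17) = 346104. Through P₁: C(8, 6)·C(16, 11) = 122304. Through P₂: C(13, 10)·C(11, 7) = 94380. Since P₁ is strictly southwest of P₂, a monotone path through both must visit P₁ then P₂; paths through both = C(8, 6)·C(5, 4)·C(11, 7) = 46200. Avoid both = 346104 − 122304 − 94380 + 46200 = 175620.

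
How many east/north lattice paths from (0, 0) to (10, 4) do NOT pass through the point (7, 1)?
Number of paths = 841

Total paths from (0, 0) to (10, 4): C(14, 10) = 1001. Paths through (7, 1): (paths (0, 0) → (7, 1)) × (paths (7, 1) → (10, 4)) = C(8, 7) · C(6, 3) = 8 · 20 = 160. Avoidance count = 1001 − 160 = 841.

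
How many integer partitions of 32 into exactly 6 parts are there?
p(32, 6 parts) = 709

Partitions of n into exactly k parts are in bijection with partitions of n − k into at most k parts (subtract 1 from each part). So p(32, exactly 6) = p(26, parts ≤ 6). Computing via the recurrence p(m, j) = p(m, j−1) + p(m−j, j) gives 709.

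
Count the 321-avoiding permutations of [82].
C_82 = 17526585015616776834735140517915655636396234280

These 321-avoiding permutations are counted by the Catalan number C_n = (1/(n + 1)) · C(2n, n). For n = 82: C_82 = (1/83) · C(164, 82) = 1454706556296192477283016662986999417820887445240/83 = 17526585015616776834735140517915655636396234280.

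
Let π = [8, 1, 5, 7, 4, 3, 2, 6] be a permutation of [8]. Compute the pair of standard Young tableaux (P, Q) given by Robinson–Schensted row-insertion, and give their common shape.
P = [1, 2, 6] / [3, 7] / [4] / [5] / [8];  Q = [1, 3, 4] / [2, 8] / [5] / [6] / [7];  common shape = (3, 2, 1, 1, 1)

Row-insert the values π_1, π_2, … into P one at a time, bumping the leftmost entry strictly greater than the inserted value down to the next row. The recording tableau Q records, in position (i, j), the step at which that cell was added to P.
  Insert 8 (step 1): P = [8];  Q = [1]
  Insert 1 (step 2): P = [1] / [8];  Q = [1] / [2]
  Insert 5 (step 3): P = [1, 5] / [8];  Q = [1, 3] / [2]
  Insert 7 (step 4): P = [1, 5, 7] / [8];  Q = [1, 3, 4] / [2]
  Insert 4 (step 5): P = [1, 4, 7] / [5] / [8];  Q = [1, 3, 4] / [2] / [5]
  Insert 3 (step 6): P = [1, 3, 7] / [4] / [5] / [8];  Q = [1, 3, 4] / [2] / [5] / [6]
  Insert 2 (step 7): P = [1, 2, 7] / [3] / [4] / [5] / [8];  Q = [1, 3, 4] / [2] / [5] / [6] / [7]
  Insert 6 (step 8): P = [1, 2, 6] / [3, 7] / [4] / [5] / [8];  Q = [1, 3, 4] / [2, 8] / [5] / [6] / [7]
Final shape: (3, 2, 1, 1, 1).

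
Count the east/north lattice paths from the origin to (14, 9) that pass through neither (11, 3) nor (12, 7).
Number of paths = 495206

Inclusion–exclusion. Total paths: C(23, 14) = 817190. Through P₁: C(14, 11)·C(9, 3) = 30576. Through P₂: C(19, 12)·C(4, 2) = 302328. Since P₁ is strictly southwest of P₂, a monotone path through both must visit P₁ then P₂; paths through both = C(14, 11)·C(5, 1)·C(4, 2) = 10920. Avoid both = 817190 − 30576 − 302328 + 10920 = 495206.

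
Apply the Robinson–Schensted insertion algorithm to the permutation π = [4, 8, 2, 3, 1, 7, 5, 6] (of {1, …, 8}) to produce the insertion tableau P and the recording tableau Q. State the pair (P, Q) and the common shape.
P = [1, 3, 5, 6] / [2, 7] / [4, 8];  Q = [1, 2, 6, 8] / [3, 4] / [5, 7];  common shape = (4, 2, 2)

Row-insert the values π_1, π_2, … into P one at a time, bumping the leftmost entry strictly greater than the inserted value down to the next row. The recording tableau Q records, in position (i, j), the step at which that cell was added to P.
  Insert 4 (step 1): P = [4];  Q = [1]
  Insert 8 (step 2): P = [4, 8];  Q = [1, 2]
  Insert 2 (step 3): P = [2, 8] / [4];  Q = [1, 2] / [3]
  Insert 3 (step 4): P = [2, 3] / [4, 8];  Q = [1, 2] / [3, 4]
  Insert 1 (step 5): P = [1, 3] / [2, 8] / [4];  Q = [1, 2] / [3, 4] / [5]
  Insert 7 (step 6): P = [1, 3, 7] / [2, 8] / [4];  Q = [1, 2, 6] / [3, 4] / [5]
  Insert 5 (step 7): P = [1, 3, 5] / [2, 7] / [4, 8];  Q = [1, 2, 6] / [3, 4] / [5, 7]
  Insert 6 (step 8): P = [1, 3, 5, 6] / [2, 7] / [4, 8];  Q = [1, 2, 6, 8] / [3, 4] / [5, 7]
Final shape: (4, 2, 2).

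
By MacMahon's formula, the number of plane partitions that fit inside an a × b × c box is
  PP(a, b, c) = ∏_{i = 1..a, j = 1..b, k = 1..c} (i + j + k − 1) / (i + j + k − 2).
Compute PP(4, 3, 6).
PP(4, 3, 6) = 457380

Evaluate the triple product over i = 1..4, j = 1..3, k = 1..6. The factors are (2/1) · (3/2) · (4/3) · (5/4) · (6/5) · (7/6) · (3/2) · (4/3) · … (72 factors total). The numerators and denominators telescope so the product is an integer; carrying out the multiplication exactly gives PP(4, 3, 6) = 457380.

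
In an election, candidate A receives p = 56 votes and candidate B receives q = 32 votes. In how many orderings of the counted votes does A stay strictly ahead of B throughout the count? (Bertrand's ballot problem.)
Strict-lead orderings = 270390456047576709115434

Total orderings of the 88 votes with 56 for A: C(88, 56) = 991431672174447933423258. By the Bertrand ballot formula (Cycle Lemma / reflection principle), the number of orderings in which A is strictly ahead of B throughout is (p − q)/(p + q) · C(p + q, p) = (56 − 32)/(56 + 32) · 991431672174447933423258 = 270390456047576709115434.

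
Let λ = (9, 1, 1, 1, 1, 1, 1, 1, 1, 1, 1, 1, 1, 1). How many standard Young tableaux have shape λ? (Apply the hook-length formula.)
# SYT of shape (9, 1, 1, 1, 1, 1, 1, 1, 1, 1, 1, 1, 1, 1) = 203490

Hook-length formula: f^λ = n! / Π hook(c), product over all cells c of the Young diagram. For λ = (9, 1, 1, 1, 1, 1, 1, 1, 1, 1, 1, 1, 1, 1), n = 22 boxes. Hook lengths by row (left-to-right, top-to-bottom): [22, 8, 7, 6, 5, 4, 3, 2, 1]; [13]; [12]; [11]; [10]; [9]; [8]; [7]; [6]; [5]; [4]; [3]; [2]; [1]. Product of hooks = 5523616530432000. So f^λ = 22! / 5523616530432000 = 1124000727777607680000 / 5523616530432000 = 203490.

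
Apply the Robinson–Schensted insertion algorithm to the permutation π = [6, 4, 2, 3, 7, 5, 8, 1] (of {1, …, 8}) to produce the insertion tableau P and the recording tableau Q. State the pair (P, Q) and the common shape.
P = [1, 3, 5, 8] / [2, 7] / [4] / [6];  Q = [1, 4, 5, 7] / [2, 6] / [3] / [8];  common shape = (4, 2, 1, 1)

Row-insert the values π_1, π_2, … into P one at a time, bumping the leftmost entry strictly greater than the inserted value down to the next row. The recording tableau Q records, in position (i, j), the step at which that cell was added to P.
  Insert 6 (step 1): P = [6];  Q = [1]
  Insert 4 (step 2): P = [4] / [6];  Q = [1] / [2]
  Insert 2 (step 3): P = [2] / [4] / [6];  Q = [1] / [2] / [3]
  Insert 3 (step 4): P = [2, 3] / [4] / [6];  Q = [1, 4] / [2] / [3]
  Insert 7 (step 5): P = [2, 3, 7] / [4] / [6];  Q = [1, 4, 5] / [2] / [3]
  Insert 5 (step 6): P = [2, 3, 5] / [4, 7] / [6];  Q = [1, 4, 5] / [2, 6] / [3]
  Insert 8 (step 7): P = [2, 3, 5, 8] / [4, 7] / [6];  Q = [1, 4, 5, 7] / [2, 6] / [3]
  Insert 1 (step 8): P = [1, 3, 5, 8] / [2, 7] / [4] / [6];  Q = [1, 4, 5, 7] / [2, 6] / [3] / [8]
Final shape: (4, 2, 1, 1).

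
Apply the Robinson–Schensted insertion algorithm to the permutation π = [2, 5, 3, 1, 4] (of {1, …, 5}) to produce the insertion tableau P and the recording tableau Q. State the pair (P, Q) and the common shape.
P = [1, 3, 4] / [2] / [5];  Q = [1, 2, 5] / [3] / [4];  common shape = (3, 1, 1)

Row-insert the values π_1, π_2, … into P one at a time, bumping the leftmost entry strictly greater than the inserted value down to the next row. The recording tableau Q records, in position (i, j), the step at which that cell was added to P.
  Insert 2 (step 1): P = [2];  Q = [1]
  Insert 5 (step 2): P = [2, 5];  Q = [1, 2]
  Insert 3 (step 3): P = [2, 3] / [5];  Q = [1, 2] / [3]
  Insert 1 (step 4): P = [1, 3] / [2] / [5];  Q = [1, 2] / [3] / [4]
  Insert 4 (step 5): P = [1, 3, 4] / [2] / [5];  Q = [1, 2, 5] / [3] / [4]
Final shape: (3, 1, 1).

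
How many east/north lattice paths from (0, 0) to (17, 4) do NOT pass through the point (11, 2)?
Number of paths = 3801

Total paths from (0, 0) to (17, 4): C(21, 17) = 5985. Paths through (11, 2): (paths (0, 0) → (11, 2)) × (paths (11, 2) → (17, 4)) = C(13, 11) · C(8, 6) = 78 · 28 = 2184. Avoidance count = 5985 − 2184 = 3801.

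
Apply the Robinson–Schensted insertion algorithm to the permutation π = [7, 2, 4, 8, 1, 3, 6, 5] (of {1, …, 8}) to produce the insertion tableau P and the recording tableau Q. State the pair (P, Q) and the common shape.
P = [1, 3, 5] / [2, 4, 6] / [7, 8];  Q = [1, 3, 4] / [2, 6, 7] / [5, 8];  common shape = (3, 3, 2)

Row-insert the values π_1, π_2, … into P one at a time, bumping the leftmost entry strictly greater than the inserted value down to the next row. The recording tableau Q records, in position (i, j), the step at which that cell was added to P.
  Insert 7 (step 1): P = [7];  Q = [1]
  Insert 2 (step 2): P = [2] / [7];  Q = [1] / [2]
  Insert 4 (step 3): P = [2, 4] / [7];  Q = [1, 3] / [2]
  Insert 8 (step 4): P = [2, 4, 8] / [7];  Q = [1, 3, 4] / [2]
  Insert 1 (step 5): P = [1, 4, 8] / [2] / [7];  Q = [1, 3, 4] / [2] / [5]
  Insert 3 (step 6): P = [1, 3, 8] / [2, 4] / [7];  Q = [1, 3, 4] / [2, 6] / [5]
  Insert 6 (step 7): P = [1, 3, 6] / [2, 4, 8] / [7];  Q = [1, 3, 4] / [2, 6, 7] / [5]
  Insert 5 (step 8): P = [1, 3, 5] / [2, 4, 6] / [7, 8];  Q = [1, 3, 4] / [2, 6, 7] / [5, 8]
Final shape: (3, 3, 2).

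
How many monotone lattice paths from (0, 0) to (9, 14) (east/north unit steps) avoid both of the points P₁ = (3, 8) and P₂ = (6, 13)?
Number of paths = 593162

Inclusion–exclusion. Total paths: C(23, 9) = 817190. Through P₁: C(11, 3)·C(12, 6) = 152460. Through P₂: C(19, 6)·C(4, 3) = 108528. Since P₁ is strictly southwest of P₂, a monotone path through both must visit P₁ then P₂; paths through both = C(11, 3)·C(8, 3)·C(4, 3) = 36960. Avoid both = 817190 − 152460 − 108528 + 36960 = 593162.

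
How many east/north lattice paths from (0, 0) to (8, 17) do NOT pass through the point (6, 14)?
Number of paths = 693975

Total paths from (0, 0) to (8, 17): C(25, 8) = 1081575. Paths through (6, 14): (paths (0, 0) → (6, 14)) × (paths (6, 14) → (8, 17)) = C(20, 6) · C(5, 2) = 38760 · 10 = 387600. Avoidance count = 1081575 − 387600 = 693975.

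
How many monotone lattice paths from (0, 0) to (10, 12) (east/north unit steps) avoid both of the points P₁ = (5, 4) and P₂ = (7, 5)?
Number of paths = 434804

Inclusion–exclusion. Total paths: C(22, 10) = 646646. Through P₁: C(9, 5)·C(13, 5) = 162162. Through P₂: C(12, 7)·C(10, 3) = 95040. Since P₁ is strictly southwest of P₂, a monotone path through both must visit P₁ then P₂; paths through both = C(9, 5)·C(3, 2)·C(10, 3) = 45360. Avoid both = 646646 − 162162 − 95040 + 45360 = 434804.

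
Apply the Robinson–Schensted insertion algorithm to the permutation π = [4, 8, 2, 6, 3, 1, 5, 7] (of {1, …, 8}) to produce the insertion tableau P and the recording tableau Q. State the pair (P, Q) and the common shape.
P = [1, 3, 5, 7] / [2, 6] / [4] / [8];  Q = [1, 2, 7, 8] / [3, 4] / [5] / [6];  common shape = (4, 2, 1, 1)

Row-insert the values π_1, π_2, … into P one at a time, bumping the leftmost entry strictly greater than the inserted value down to the next row. The recording tableau Q records, in position (i, j), the step at which that cell was added to P.
  Insert 4 (step 1): P = [4];  Q = [1]
  Insert 8 (step 2): P = [4, 8];  Q = [1, 2]
  Insert 2 (step 3): P = [2, 8] / [4];  Q = [1, 2] / [3]
  Insert 6 (step 4): P = [2, 6] / [4, 8];  Q = [1, 2] / [3, 4]
  Insert 3 (step 5): P = [2, 3] / [4, 6] / [8];  Q = [1, 2] / [3, 4] / [5]
  Insert 1 (step 6): P = [1, 3] / [2, 6] / [4] / [8];  Q = [1, 2] / [3, 4] / [5] / [6]
  Insert 5 (step 7): P = [1, 3, 5] / [2, 6] / [4] / [8];  Q = [1, 2, 7] / [3, 4] / [5] / [6]
  Insert 7 (step 8): P = [1, 3, 5, 7] / [2, 6] / [4] / [8];  Q = [1, 2, 7, 8] / [3, 4] / [5] / [6]
Final shape: (4, 2, 1, 1).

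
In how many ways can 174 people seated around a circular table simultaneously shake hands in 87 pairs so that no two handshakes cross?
C_87 = 16435314834665426797069144960762886143367590394940

These noncrossing handshakes are counted by the Catalan number C_n = (1/(n + 1)) · C(2n, n). For n = 87: C_87 = (1/88) · C(174, 87) = 1446307705450557558142084756547133980616347954754720/88 = 16435314834665426797069144960762886143367590394940.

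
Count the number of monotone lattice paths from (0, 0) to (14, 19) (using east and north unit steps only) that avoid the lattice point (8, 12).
Number of paths = 602644680

Total paths from (0, 0) to (14, 19): C(33, 14) = 818809200. Paths through (8, 12): (paths (0, 0) → (8, 12)) × (paths (8, 12) → (14, 19)) = C(20, 8) · C(13, 6) = 125970 · 1716 = 216164520. Avoidance count = 818809200 − 216164520 = 602644680.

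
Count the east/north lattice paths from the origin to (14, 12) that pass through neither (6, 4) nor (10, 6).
Number of paths = 5934820

Inclusion–exclusion. Total paths: C(26, 14) = 9657700. Through P₁: C(10, 6)·C(16, 8) = 2702700. Through P₂: C(16, 10)·C(10, 4) = 1681680. Since P₁ is strictly southwest of P₂, a monotone path through both must visit P₁ then P₂; paths through both = C(10, 6)·C(6, 4)·C(10, 4) = 661500. Avoid both = 9657700 − 2702700 − 1681680 + 661500 = 5934820.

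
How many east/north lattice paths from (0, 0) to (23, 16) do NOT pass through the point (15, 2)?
Number of paths = 37667772270

Total paths from (0, 0) to (23, 16): C(39, 23) = 37711260990. Paths through (15, 2): (paths (0, 0) → (15, 2)) × (paths (15, 2) → (23, 16)) = C(17, 15) · C(22, 8) = 136 · 319770 = 43488720. Avoidance count = 37711260990 − 43488720 = 37667772270.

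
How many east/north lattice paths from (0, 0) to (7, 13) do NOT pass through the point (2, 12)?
Number of paths = 76974

Total paths from (0, 0) to (7, 13): C(20, 7) = 77520. Paths through (2, 12): (paths (0, 0) → (2, 12)) × (paths (2, 12) → (7, 13)) = C(14, 2) · C(6, 5) = 91 · 6 = 546. Avoidance count = 77520 − 546 = 76974.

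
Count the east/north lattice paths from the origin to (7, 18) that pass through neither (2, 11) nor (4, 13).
Number of paths = 311852

Inclusion–exclusion. Total paths: C(25, 7) = 480700. Through P₁: C(13, 2)·C(12, 5) = 61776. Through P₂: C(17, 4)·C(8, 3) = 133280. Since P₁ is strictly southwest of P₂, a monotone path through both must visit P₁ then P₂; paths through both = C(13, 2)·C(4, 2)·C(8, 3) = 26208. Avoid both = 480700 − 61776 − 133280 + 26208 = 311852.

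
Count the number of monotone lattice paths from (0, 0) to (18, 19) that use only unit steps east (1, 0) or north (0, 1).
Number of paths = 17672631900

A monotone lattice path from (0, 0) to (18, 19) consists of 18 east steps and 19 north steps in some order, so it is determined by which 18 of the 37 steps are east. The count is C(37, 18) = 17672631900.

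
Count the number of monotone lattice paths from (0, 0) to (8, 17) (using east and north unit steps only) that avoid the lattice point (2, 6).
Number of paths = 735047

Total paths from (0, 0) to (8, 17): C(25, 8) = 1081575. Paths through (2, 6): (paths (0, 0) → (2, 6)) × (paths (2, 6) → (8, 17)) = C(8, 2) · C(17, 6) = 28 · 12376 = 346528. Avoidance count = 1081575 − 346528 = 735047.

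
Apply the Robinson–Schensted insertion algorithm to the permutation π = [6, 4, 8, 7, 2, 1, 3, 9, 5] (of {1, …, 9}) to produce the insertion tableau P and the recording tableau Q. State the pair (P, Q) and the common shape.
P = [1, 3, 5] / [2, 7, 9] / [4, 8] / [6];  Q = [1, 3, 8] / [2, 4, 9] / [5, 7] / [6];  common shape = (3, 3, 2, 1)

Row-insert the values π_1, π_2, … into P one at a time, bumping the leftmost entry strictly greater than the inserted value down to the next row. The recording tableau Q records, in position (i, j), the step at which that cell was added to P.
  Insert 6 (step 1): P = [6];  Q = [1]
  Insert 4 (step 2): P = [4] / [6];  Q = [1] / [2]
  Insert 8 (step 3): P = [4, 8] / [6];  Q = [1, 3] / [2]
  Insert 7 (step 4): P = [4, 7] / [6, 8];  Q = [1, 3] / [2, 4]
  Insert 2 (step 5): P = [2, 7] / [4, 8] / [6];  Q = [1, 3] / [2, 4] / [5]
  Insert 1 (step 6): P = [1, 7] / [2, 8] / [4] / [6];  Q = [1, 3] / [2, 4] / [5] / [6]
  Insert 3 (step 7): P = [1, 3] / [2, 7] / [4, 8] / [6];  Q = [1, 3] / [2, 4] / [5, 7] / [6]
  Insert 9 (step 8): P = [1, 3, 9] / [2, 7] / [4, 8] / [6];  Q = [1, 3, 8] / [2, 4] / [5, 7] / [6]
  Insert 5 (step 9): P = [1, 3, 5] / [2, 7, 9] / [4, 8] / [6];  Q = [1, 3, 8] / [2, 4, 9] / [5, 7] / [6]
Final shape: (3, 3, 2, 1).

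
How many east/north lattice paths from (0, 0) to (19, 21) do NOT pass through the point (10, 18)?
Number of paths = 128395324200

Total paths from (0, 0) to (19, 21): C(40, 19) = 131282408400. Paths through (10, 18): (paths (0, 0) → (10, 18)) × (paths (10, 18) → (19, 21)) = C(28, 10) · C(12, 9) = 13123110 · 220 = 2887084200. Avoidance count = 131282408400 − 2887084200 = 128395324200.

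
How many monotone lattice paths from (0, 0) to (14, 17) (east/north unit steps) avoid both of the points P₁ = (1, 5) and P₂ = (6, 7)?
Number of paths = 164405505

Inclusion–exclusion. Total paths: C(31, 14) = 265182525. Through P₁: C(6, 1)·C(25, 13) = 31201800. Through P₂: C(13, 6)·C(18, 8) = 75088728. Since P₁ is strictly southwest of P₂, a monotone path through both must visit P₁ then P₂; paths through both = C(6, 1)·C(7, 5)·C(18, 8) = 5513508. Avoid both = 265182525 − 31201800 − 75088728 + 5513508 = 164405505.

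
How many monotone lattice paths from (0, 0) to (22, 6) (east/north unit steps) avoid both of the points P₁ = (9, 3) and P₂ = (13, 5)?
Number of paths = 200860

Inclusion–exclusion. Total paths: C(28, 22) = 376740. Through P₁: C(12, 9)·C(16, 13) = 123200. Through P₂: C(18, 13)·C(10, 9) = 85680. Since P₁ is strictly southwest of P₂, a monotone path through both must visit P₁ then P₂; paths through both = C(12, 9)·C(6, 4)·C(10, 9) = 33000. Avoid both = 376740 − 123200 − 85680 + 33000 = 200860.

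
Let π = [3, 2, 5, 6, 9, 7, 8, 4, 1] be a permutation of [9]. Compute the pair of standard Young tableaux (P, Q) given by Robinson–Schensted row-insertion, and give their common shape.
P = [1, 4, 6, 7, 8] / [2, 5] / [3] / [9];  Q = [1, 3, 4, 5, 7] / [2, 6] / [8] / [9];  common shape = (5, 2, 1, 1)

Row-insert the values π_1, π_2, … into P one at a time, bumping the leftmost entry strictly greater than the inserted value down to the next row. The recording tableau Q records, in position (i, j), the step at which that cell was added to P.
  Insert 3 (step 1): P = [3];  Q = [1]
  Insert 2 (step 2): P = [2] / [3];  Q = [1] / [2]
  Insert 5 (step 3): P = [2, 5] / [3];  Q = [1, 3] / [2]
  Insert 6 (step 4): P = [2, 5, 6] / [3];  Q = [1, 3, 4] / [2]
  Insert 9 (step 5): P = [2, 5, 6, 9] / [3];  Q = [1, 3, 4, 5] / [2]
  Insert 7 (step 6): P = [2, 5, 6, 7] / [3, 9];  Q = [1, 3, 4, 5] / [2, 6]
  Insert 8 (step 7): P = [2, 5, 6, 7, 8] / [3, 9];  Q = [1, 3, 4, 5, 7] / [2, 6]
  Insert 4 (step 8): P = [2, 4, 6, 7, 8] / [3, 5] / [9];  Q = [1, 3, 4, 5, 7] / [2, 6] / [8]
  Insert 1 (step 9): P = [1, 4, 6, 7, 8] / [2, 5] / [3] / [9];  Q = [1, 3, 4, 5, 7] / [2, 6] / [8] / [9]
Final shape: (5, 2, 1, 1).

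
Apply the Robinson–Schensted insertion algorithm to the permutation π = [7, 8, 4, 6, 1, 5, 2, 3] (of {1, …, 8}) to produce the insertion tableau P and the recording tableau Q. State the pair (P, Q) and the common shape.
P = [1, 2, 3] / [4, 5] / [6, 8] / [7];  Q = [1, 2, 8] / [3, 4] / [5, 6] / [7];  common shape = (3, 2, 2, 1)

Row-insert the values π_1, π_2, … into P one at a time, bumping the leftmost entry strictly greater than the inserted value down to the next row. The recording tableau Q records, in position (i, j), the step at which that cell was added to P.
  Insert 7 (step 1): P = [7];  Q = [1]
  Insert 8 (step 2): P = [7, 8];  Q = [1, 2]
  Insert 4 (step 3): P = [4, 8] / [7];  Q = [1, 2] / [3]
  Insert 6 (step 4): P = [4, 6] / [7, 8];  Q = [1, 2] / [3, 4]
  Insert 1 (step 5): P = [1, 6] / [4, 8] / [7];  Q = [1, 2] / [3, 4] / [5]
  Insert 5 (step 6): P = [1, 5] / [4, 6] / [7, 8];  Q = [1, 2] / [3, 4] / [5, 6]
  Insert 2 (step 7): P = [1, 2] / [4, 5] / [6, 8] / [7];  Q = [1, 2] / [3, 4] / [5, 6] / [7]
  Insert 3 (step 8): P = [1, 2, 3] / [4, 5] / [6, 8] / [7];  Q = [1, 2, 8] / [3, 4] / [5, 6] / [7]
Final shape: (3, 2, 2, 1).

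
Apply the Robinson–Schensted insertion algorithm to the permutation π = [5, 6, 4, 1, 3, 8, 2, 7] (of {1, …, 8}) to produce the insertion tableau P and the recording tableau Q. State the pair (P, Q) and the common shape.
P = [1, 2, 7] / [3, 6, 8] / [4] / [5];  Q = [1, 2, 6] / [3, 5, 8] / [4] / [7];  common shape = (3, 3, 1, 1)

Row-insert the values π_1, π_2, … into P one at a time, bumping the leftmost entry strictly greater than the inserted value down to the next row. The recording tableau Q records, in position (i, j), the step at which that cell was added to P.
  Insert 5 (step 1): P = [5];  Q = [1]
  Insert 6 (step 2): P = [5, 6];  Q = [1, 2]
  Insert 4 (step 3): P = [4, 6] / [5];  Q = [1, 2] / [3]
  Insert 1 (step 4): P = [1, 6] / [4] / [5];  Q = [1, 2] / [3] / [4]
  Insert 3 (step 5): P = [1, 3] / [4, 6] / [5];  Q = [1, 2] / [3, 5] / [4]
  Insert 8 (step 6): P = [1, 3, 8] / [4, 6] / [5];  Q = [1, 2, 6] / [3, 5] / [4]
  Insert 2 (step 7): P = [1, 2, 8] / [3, 6] / [4] / [5];  Q = [1, 2, 6] / [3, 5] / [4] / [7]
  Insert 7 (step 8): P = [1, 2, 7] / [3, 6, 8] / [4] / [5];  Q = [1, 2, 6] / [3, 5, 8] / [4] / [7]
Final shape: (3, 3, 1, 1).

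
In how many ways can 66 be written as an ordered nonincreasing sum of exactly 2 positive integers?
p(66, 2 parts) = 33

Partitions of n into exactly k parts are in bijection with partitions of n − k into at most k parts (subtract 1 from each part). So p(66, exactly 2) = p(64, parts ≤ 2). Computing via the recurrence p(m, j) = p(m, j−1) + p(m−j, j) gives 33.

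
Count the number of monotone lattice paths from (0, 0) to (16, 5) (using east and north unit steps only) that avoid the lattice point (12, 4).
Number of paths = 11249

Total paths from (0, 0) to (16, 5): C(21, 16) = 20349. Paths through (12, 4): (paths (0, 0) → (12, 4)) × (paths (12, 4) → (16, 5)) = C(16, 12) · C(5, 4) = 1820 · 5 = 9100. Avoidance count = 20349 − 9100 = 11249.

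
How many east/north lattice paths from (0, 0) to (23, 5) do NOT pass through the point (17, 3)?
Number of paths = 66360

Total paths from (0, 0) to (23, 5): C(28, 23) = 98280. Paths through (17, 3): (paths (0, 0) → (17, 3)) × (paths (17, 3) → (23, 5)) = C(20, 17) · C(8, 6) = 1140 · 28 = 31920. Avoidance count = 98280 − 31920 = 66360.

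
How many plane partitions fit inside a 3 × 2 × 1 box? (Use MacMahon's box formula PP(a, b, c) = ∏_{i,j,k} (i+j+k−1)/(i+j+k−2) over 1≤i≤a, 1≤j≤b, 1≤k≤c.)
PP(3, 2, 1) = 10

Evaluate the triple product over i = 1..3, j = 1..2, k = 1..1. The factors are (2/1) · (3/2) · (3/2) · (4/3) · (4/3) · (5/4). The numerators and denominators telescope so the product is an integer; carrying out the multiplication exactly gives PP(3, 2, 1) = 10.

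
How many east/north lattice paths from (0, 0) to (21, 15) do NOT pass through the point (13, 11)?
Number of paths = 4332311280

Total paths from (0, 0) to (21, 15): C(36, 21) = 5567902560. Paths through (13, 11): (paths (0, 0) → (13, 11)) × (paths (13, 11) → (21, 15)) = C(24, 13) · C(12, 8) = 2496144 · 495 = 1235591280. Avoidance count = 5567902560 − 1235591280 = 4332311280.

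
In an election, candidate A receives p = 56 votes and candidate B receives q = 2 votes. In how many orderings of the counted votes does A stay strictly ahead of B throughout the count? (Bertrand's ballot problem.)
Strict-lead orderings = 1539

Total orderings of the 58 votes with 56 for A: C(58, 56) = 1653. By the Bertrand ballot formula (Cycle Lemma / reflection principle), the number of orderings in which A is strictly ahead of B throughout is (p − q)/(p + q) · C(p + q, p) = (56 − 2)/(56 + 2) · 1653 = 1539.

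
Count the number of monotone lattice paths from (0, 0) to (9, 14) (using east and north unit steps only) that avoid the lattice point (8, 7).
Number of paths = 765710

Total paths from (0, 0) to (9, 14): C(23, 9) = 817190. Paths through (8, 7): (paths (0, 0) → (8, 7)) × (paths (8, 7) → (9, 14)) = C(15, 8) · C(8, 1) = 6435 · 8 = 51480. Avoidance count = 817190 − 51480 = 765710.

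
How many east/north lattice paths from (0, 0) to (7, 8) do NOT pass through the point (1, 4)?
Number of paths = 5385

Total paths from (0, 0) to (7, 8): C(15, 7) = 6435. Paths through (1, 4): (paths (0, 0) → (1, 4)) × (paths (1, 4) → (7, 8)) = C(5, 1) · C(10, 6) = 5 · 210 = 1050. Avoidance count = 6435 − 1050 = 5385.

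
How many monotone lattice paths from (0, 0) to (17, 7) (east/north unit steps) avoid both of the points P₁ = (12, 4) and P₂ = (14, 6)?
Number of paths = 132824

Inclusion–exclusion. Total paths: C(24, 17) = 346104. Through P₁: C(16, 12)·C(8, 5) = 101920. Through P₂: C(20, 14)·C(4, 3) = 155040. Since P₁ is strictly southwest of P₂, a monotone path through both must visit P₁ then P₂; paths through both = C(16, 12)·C(4, 2)·C(4, 3) = 43680. Avoid both = 346104 − 101920 − 155040 + 43680 = 132824.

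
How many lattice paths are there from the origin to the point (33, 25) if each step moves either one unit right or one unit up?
Number of paths = 17451799771031262

A monotone lattice path from (0, 0) to (33, 25) consists of 33 east steps and 25 north steps in some order, so it is determined by which 33 of the 58 steps are east. The count is C(58, 33) = 17451799771031262.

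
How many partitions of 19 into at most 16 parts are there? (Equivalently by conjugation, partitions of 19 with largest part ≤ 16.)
p(19, parts ≤ 16) = 486

Use the recurrence p(n, m) = p(n, m−1) + p(n−m, m): either the largest part is < m (count p(n, m−1)) or the largest part is exactly m (remove one copy of m, count p(n−m, m)). With p(0, ·) = 1 this gives p(19, parts ≤ 16) = 486. (By conjugating Young diagrams, this also counts partitions of 19 into at most 16 parts.)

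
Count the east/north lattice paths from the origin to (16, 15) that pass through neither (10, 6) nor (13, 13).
Number of paths = 166063755

Inclusion–exclusion. Total paths: C(31, 16) = 300540195. Through P₁: C(16, 10)·C(15, 6) = 40080040. Through P₂: C(26, 13)·C(5, 3) = 104006000. Since P₁ is strictly southwest of P₂, a monotone path through both must visit P₁ then P₂; paths through both = C(16, 10)·C(10, 3)·C(5, 3) = 9609600. Avoid both = 300540195 − 40080040 − 104006000 + 9609600 = 166063755.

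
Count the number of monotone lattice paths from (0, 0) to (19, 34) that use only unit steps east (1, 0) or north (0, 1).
Number of paths = 119032357903550

A monotone lattice path from (0, 0) to (19, 34) consists of 19 east steps and 34 north steps in some order, so it is determined by which 19 of the 53 steps are east. The count is C(53, 19) = 119032357903550.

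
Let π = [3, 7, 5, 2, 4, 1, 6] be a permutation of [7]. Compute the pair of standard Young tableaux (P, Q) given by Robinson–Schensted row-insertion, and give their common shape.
P = [1, 4, 6] / [2, 5] / [3] / [7];  Q = [1, 2, 7] / [3, 5] / [4] / [6];  common shape = (3, 2, 1, 1)

Row-insert the values π_1, π_2, … into P one at a time, bumping the leftmost entry strictly greater than the inserted value down to the next row. The recording tableau Q records, in position (i, j), the step at which that cell was added to P.
  Insert 3 (step 1): P = [3];  Q = [1]
  Insert 7 (step 2): P = [3, 7];  Q = [1, 2]
  Insert 5 (step 3): P = [3, 5] / [7];  Q = [1, 2] / [3]
  Insert 2 (step 4): P = [2, 5] / [3] / [7];  Q = [1, 2] / [3] / [4]
  Insert 4 (step 5): P = [2, 4] / [3, 5] / [7];  Q = [1, 2] / [3, 5] / [4]
  Insert 1 (step 6): P = [1, 4] / [2, 5] / [3] / [7];  Q = [1, 2] / [3, 5] / [4] / [6]
  Insert 6 (step 7): P = [1, 4, 6] / [2, 5] / [3] / [7];  Q = [1, 2, 7] / [3, 5] / [4] / [6]
Final shape: (3, 2, 1, 1).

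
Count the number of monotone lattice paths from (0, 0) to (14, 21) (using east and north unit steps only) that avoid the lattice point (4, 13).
Number of paths = 2215815360

Total paths from (0, 0) to (14, 21): C(35, 14) = 2319959400. Paths through (4, 13): (paths (0, 0) → (4, 13)) × (paths (4, 13) → (14, 21)) = C(17, 4) · C(18, 10) = 2380 · 43758 = 104144040. Avoidance count = 2319959400 − 104144040 = 2215815360.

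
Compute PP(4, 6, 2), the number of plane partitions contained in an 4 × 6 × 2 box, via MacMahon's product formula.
PP(4, 6, 2) = 13860

Evaluate the triple product over i = 1..4, j = 1..6, k = 1..2. The factors are (2/1) · (3/2) · (3/2) · (4/3) · (4/3) · (5/4) · (5/4) · (6/5) · … (48 factors total). The numerators and denominators telescope so the product is an integer; carrying out the multiplication exactly gives PP(4, 6, 2) = 13860.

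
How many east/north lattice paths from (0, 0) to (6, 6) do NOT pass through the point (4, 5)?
Number of paths = 546

Total paths from (0, 0) to (6, 6): C(12, 6) = 924. Paths through (4, 5): (paths (0, 0) → (4, 5)) × (paths (4, 5) → (6, 6)) = C(9, 4) · C(3, 2) = 126 · 3 = 378. Avoidance count = 924 − 378 = 546.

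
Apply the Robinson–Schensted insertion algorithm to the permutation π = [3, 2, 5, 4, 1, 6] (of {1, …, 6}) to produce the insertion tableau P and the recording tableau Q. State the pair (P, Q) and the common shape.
P = [1, 4, 6] / [2, 5] / [3];  Q = [1, 3, 6] / [2, 4] / [5];  common shape = (3, 2, 1)

Row-insert the values π_1, π_2, … into P one at a time, bumping the leftmost entry strictly greater than the inserted value down to the next row. The recording tableau Q records, in position (i, j), the step at which that cell was added to P.
  Insert 3 (step 1): P = [3];  Q = [1]
  Insert 2 (step 2): P = [2] / [3];  Q = [1] / [2]
  Insert 5 (step 3): P = [2, 5] / [3];  Q = [1, 3] / [2]
  Insert 4 (step 4): P = [2, 4] / [3, 5];  Q = [1, 3] / [2, 4]
  Insert 1 (step 5): P = [1, 4] / [2, 5] / [3];  Q = [1, 3] / [2, 4] / [5]
  Insert 6 (step 6): P = [1, 4, 6] / [2, 5] / [3];  Q = [1, 3, 6] / [2, 4] / [5]
Final shape: (3, 2, 1).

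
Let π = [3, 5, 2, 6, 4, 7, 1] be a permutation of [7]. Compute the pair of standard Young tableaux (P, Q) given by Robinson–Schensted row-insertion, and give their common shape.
P = [1, 4, 6, 7] / [2, 5] / [3];  Q = [1, 2, 4, 6] / [3, 5] / [7];  common shape = (4, 2, 1)

Row-insert the values π_1, π_2, … into P one at a time, bumping the leftmost entry strictly greater than the inserted value down to the next row. The recording tableau Q records, in position (i, j), the step at which that cell was added to P.
  Insert 3 (step 1): P = [3];  Q = [1]
  Insert 5 (step 2): P = [3, 5];  Q = [1, 2]
  Insert 2 (step 3): P = [2, 5] / [3];  Q = [1, 2] / [3]
  Insert 6 (step 4): P = [2, 5, 6] / [3];  Q = [1, 2, 4] / [3]
  Insert 4 (step 5): P = [2, 4, 6] / [3, 5];  Q = [1, 2, 4] / [3, 5]
  Insert 7 (step 6): P = [2, 4, 6, 7] / [3, 5];  Q = [1, 2, 4, 6] / [3, 5]
  Insert 1 (step 7): P = [1, 4, 6, 7] / [2, 5] / [3];  Q = [1, 2, 4, 6] / [3, 5] / [7]
Final shape: (4, 2, 1).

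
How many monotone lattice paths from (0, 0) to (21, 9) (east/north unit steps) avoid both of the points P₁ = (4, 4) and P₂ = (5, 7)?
Number of paths = 12385434

Inclusion–exclusion. Total paths: C(30, 21) = 14307150. Through P₁: C(8, 4)·C(22, 17) = 1843380. Through P₂: C(12, 5)·C(18, 16) = 121176. Since P₁ is strictly southwest of P₂, a monotone path through both must visit P₁ then P₂; paths through both = C(8, 4)·C(4, 1)·C(18, 16) = 42840. Avoid both = 14307150 − 1843380 − 121176 + 42840 = 12385434.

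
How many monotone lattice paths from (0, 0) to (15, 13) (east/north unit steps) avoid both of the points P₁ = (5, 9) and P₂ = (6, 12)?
Number of paths = 35332598

Inclusion–exclusion. Total paths: C(28, 15) = 37442160. Through P₁: C(14, 5)·C(14, 10) = 2004002. Through P₂: C(18, 6)·C(10, 9) = 185640. Since P₁ is strictly southwest of P₂, a monotone path through both must visit P₁ then P₂; paths through both = C(14, 5)·C(4, 1)·C(10, 9) = 80080. Avoid both = 37442160 − 2004002 − 185640 + 80080 = 35332598.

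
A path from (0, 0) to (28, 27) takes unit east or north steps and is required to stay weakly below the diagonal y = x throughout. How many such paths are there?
Number of paths = 263747951750360

By the reflection principle (André's argument), the number of monotone paths to (28, 27) with n ≤ m that never go above y = x is C(55, 28) − C(55, 29) = 3824345300380220 − 3560597348629860 = 263747951750360.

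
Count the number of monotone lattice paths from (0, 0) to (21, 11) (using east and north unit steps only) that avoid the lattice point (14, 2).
Number of paths = 127651680

Total paths from (0, 0) to (21, 11): C(32, 21) = 129024480. Paths through (14, 2): (paths (0, 0) → (14, 2)) × (paths (14, 2) → (21, 11)) = C(16, 14) · C(16, 7) = 120 · 11440 = 1372800. Avoidance count = 129024480 − 1372800 = 127651680.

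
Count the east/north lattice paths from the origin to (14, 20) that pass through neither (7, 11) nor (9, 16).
Number of paths = 854700534

Inclusion–exclusion. Total paths: C(34, 14) = 1391975640. Through P₁: C(18, 7)·C(16, 7) = 364066560. Through P₂: C(25, 9)·C(9, 5) = 257414850. Since P₁ is strictly southwest of P₂, a monotone path through both must visit P₁ then P₂; paths through both = C(18, 7)·C(7, 2)·C(9, 5) = 84206304. Avoid both = 1391975640 − 364066560 − 257414850 + 84206304 = 854700534.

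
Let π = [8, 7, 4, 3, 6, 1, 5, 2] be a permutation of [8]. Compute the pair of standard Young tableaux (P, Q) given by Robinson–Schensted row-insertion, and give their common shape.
P = [1, 2] / [3, 5] / [4, 6] / [7] / [8];  Q = [1, 5] / [2, 7] / [3, 8] / [4] / [6];  common shape = (2, 2, 2, 1, 1)

Row-insert the values π_1, π_2, … into P one at a time, bumping the leftmost entry strictly greater than the inserted value down to the next row. The recording tableau Q records, in position (i, j), the step at which that cell was added to P.
  Insert 8 (step 1): P = [8];  Q = [1]
  Insert 7 (step 2): P = [7] / [8];  Q = [1] / [2]
  Insert 4 (step 3): P = [4] / [7] / [8];  Q = [1] / [2] / [3]
  Insert 3 (step 4): P = [3] / [4] / [7] / [8];  Q = [1] / [2] / [3] / [4]
  Insert 6 (step 5): P = [3, 6] / [4] / [7] / [8];  Q = [1, 5] / [2] / [3] / [4]
  Insert 1 (step 6): P = [1, 6] / [3] / [4] / [7] / [8];  Q = [1, 5] / [2] / [3] / [4] / [6]
  Insert 5 (step 7): P = [1, 5] / [3, 6] / [4] / [7] / [8];  Q = [1, 5] / [2, 7] / [3] / [4] / [6]
  Insert 2 (step 8): P = [1, 2] / [3, 5] / [4, 6] / [7] / [8];  Q = [1, 5] / [2, 7] / [3, 8] / [4] / [6]
Final shape: (2, 2, 2, 1, 1).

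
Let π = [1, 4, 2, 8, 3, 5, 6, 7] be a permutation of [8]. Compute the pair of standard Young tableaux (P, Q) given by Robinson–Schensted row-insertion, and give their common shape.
P = [1, 2, 3, 5, 6, 7] / [4, 8];  Q = [1, 2, 4, 6, 7, 8] / [3, 5];  common shape = (6, 2)

Row-insert the values π_1, π_2, … into P one at a time, bumping the leftmost entry strictly greater than the inserted value down to the next row. The recording tableau Q records, in position (i, j), the step at which that cell was added to P.
  Insert 1 (step 1): P = [1];  Q = [1]
  Insert 4 (step 2): P = [1, 4];  Q = [1, 2]
  Insert 2 (step 3): P = [1, 2] / [4];  Q = [1, 2] / [3]
  Insert 8 (step 4): P = [1, 2, 8] / [4];  Q = [1, 2, 4] / [3]
  Insert 3 (step 5): P = [1, 2, 3] / [4, 8];  Q = [1, 2, 4] / [3, 5]
  Insert 5 (step 6): P = [1, 2, 3, 5] / [4, 8];  Q = [1, 2, 4, 6] / [3, 5]
  Insert 6 (step 7): P = [1, 2, 3, 5, 6] / [4, 8];  Q = [1, 2, 4, 6, 7] / [3, 5]
  Insert 7 (step 8): P = [1, 2, 3, 5, 6, 7] / [4, 8];  Q = [1, 2, 4, 6, 7, 8] / [3, 5]
Final shape: (6, 2).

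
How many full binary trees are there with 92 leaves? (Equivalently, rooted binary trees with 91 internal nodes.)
C_91 = 3935312233584004685417853572763349509774031680023800

These full binary trees are counted by the Catalan number C_n = (1/(n + 1)) · C(2n, n). For n = 91: C_91 = (1/92) · C(182, 91) = 362048725489728431058442528694228154899210914562189600/92 = 3935312233584004685417853572763349509774031680023800.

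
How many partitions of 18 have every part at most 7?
p(18, parts ≤ 7) = 248

Use the recurrence p(n, m) = p(n, m−1) + p(n−m, m): either the largest part is < m (count p(n, m−1)) or the largest part is exactly m (remove one copy of m, count p(n−m, m)). With p(0, ·) = 1 this gives p(18, parts ≤ 7) = 248. (By conjugating Young diagrams, this also counts partitions of 18 into at most 7 parts.)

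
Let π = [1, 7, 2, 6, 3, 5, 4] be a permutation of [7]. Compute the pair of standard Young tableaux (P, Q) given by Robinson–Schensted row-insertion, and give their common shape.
P = [1, 2, 3, 4] / [5] / [6] / [7];  Q = [1, 2, 4, 6] / [3] / [5] / [7];  common shape = (4, 1, 1, 1)

Row-insert the values π_1, π_2, … into P one at a time, bumping the leftmost entry strictly greater than the inserted value down to the next row. The recording tableau Q records, in position (i, j), the step at which that cell was added to P.
  Insert 1 (step 1): P = [1];  Q = [1]
  Insert 7 (step 2): P = [1, 7];  Q = [1, 2]
  Insert 2 (step 3): P = [1, 2] / [7];  Q = [1, 2] / [3]
  Insert 6 (step 4): P = [1, 2, 6] / [7];  Q = [1, 2, 4] / [3]
  Insert 3 (step 5): P = [1, 2, 3] / [6] / [7];  Q = [1, 2, 4] / [3] / [5]
  Insert 5 (step 6): P = [1, 2, 3, 5] / [6] / [7];  Q = [1, 2, 4, 6] / [3] / [5]
  Insert 4 (step 7): P = [1, 2, 3, 4] / [5] / [6] / [7];  Q = [1, 2, 4, 6] / [3] / [5] / [7]
Final shape: (4, 1, 1, 1).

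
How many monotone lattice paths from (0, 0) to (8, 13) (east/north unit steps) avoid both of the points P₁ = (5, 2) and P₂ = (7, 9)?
Number of paths = 142426

Inclusion–exclusion. Total paths: C(21, 8) = 203490. Through P₁: C(7, 5)·C(14, 3) = 7644. Through P₂: C(16, 7)·C(5, 1) = 57200. Since P₁ is strictly southwest of P₂, a monotone path through both must visit P₁ then P₂; paths through both = C(7, 5)·C(9, 2)·C(5, 1) = 3780. Avoid both = 203490 − 7644 − 57200 + 3780 = 142426.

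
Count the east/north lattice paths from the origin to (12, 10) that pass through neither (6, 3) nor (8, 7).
Number of paths = 321377

Inclusion–exclusion. Total paths: C(22, 12) = 646646. Through P₁: C(9, 6)·C(13, 6) = 144144. Through P₂: C(15, 8)·C(7, 4) = 225225. Since P₁ is strictly southwest of P₂, a monotone path through both must visit P₁ then P₂; paths through both = C(9, 6)·C(6, 2)·C(7, 4) = 44100. Avoid both = 646646 − 144144 − 225225 + 44100 = 321377.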